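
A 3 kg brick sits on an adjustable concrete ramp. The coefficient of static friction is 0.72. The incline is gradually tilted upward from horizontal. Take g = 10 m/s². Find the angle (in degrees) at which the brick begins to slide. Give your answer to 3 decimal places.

35.754°

At the threshold of sliding, static friction is at its maximum μ_s N and exactly balances the weight component along the incline: mg sin θ = μ_s mg cos θ.
Hence tan θ = μ_s = 0.72, so θ = arctan(0.72) = 35.7539°.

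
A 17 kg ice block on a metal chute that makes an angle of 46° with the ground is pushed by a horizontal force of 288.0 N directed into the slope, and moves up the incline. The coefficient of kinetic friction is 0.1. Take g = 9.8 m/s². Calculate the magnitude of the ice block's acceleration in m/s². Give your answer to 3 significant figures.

2.82 m/s²

The horizontal push has components F cos 46° = 288.0 × 0.6947 = 200.074 N up the incline and F sin 46° = 288.0 × 0.7193 = 207.158 N pressing into the surface.
The normal force is therefore N = mg cos 46° + F sin 46° = 115.737 + 207.158 = 322.895 N, and kinetic friction down the slope is μN = 0.1 × 322.895 = 32.289 N.
Along the incline: F cos 46° − mg sin 46° − μN = ma, so 200.074 − 119.835 − 32.289 = 17 a, giving a = 2.8206 m/s².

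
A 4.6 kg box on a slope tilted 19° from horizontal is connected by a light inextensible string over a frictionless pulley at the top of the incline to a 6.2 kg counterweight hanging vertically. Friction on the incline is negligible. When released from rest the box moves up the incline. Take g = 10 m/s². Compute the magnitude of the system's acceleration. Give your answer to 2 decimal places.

4.35 m/s²

For the box on the incline: the weight component along the slope is m₁g sin 19° = 4.6 × 10 × 0.3256 = 14.978 N and the normal force is N = m₁g cos 19° = 43.494 N.
Newton's second law for the box (up-slope positive): T − 14.978 = 4.6 a. For the hanging counterweight (downward positive): 6.2 × 10 − T = 6.2 a.
Adding the two equations eliminates T: 47.022 = 10.8 a, so a = 4.3539 m/s².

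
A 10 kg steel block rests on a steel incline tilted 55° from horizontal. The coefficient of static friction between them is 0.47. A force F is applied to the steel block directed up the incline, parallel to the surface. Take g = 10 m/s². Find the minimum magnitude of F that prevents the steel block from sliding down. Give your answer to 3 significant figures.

55.0 N

The normal force is N = mg cos 55° = 57.358 N. With F at its minimum the steel block is on the verge of sliding down, so static friction is at its maximum μ_s N = 0.47 × 57.358 = 26.958 N and acts up the slope.
Equilibrium along the incline: F + μ_s N = mg sin 55°, so F = 81.915 − 26.958 = 54.957 N.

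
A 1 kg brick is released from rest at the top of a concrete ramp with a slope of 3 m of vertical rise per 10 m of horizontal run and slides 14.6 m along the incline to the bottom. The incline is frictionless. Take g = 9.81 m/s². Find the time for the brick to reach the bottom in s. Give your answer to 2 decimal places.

3.22 s

The weight component along the incline is mg sin 16.70° = 2.819 N and the normal force is N = mg cos 16.70° = 9.396 N.
With no friction, a = g sin 16.70° = 2.8189 m/s².
Starting from rest, L = ½at², so t = √(2L/a) = √(2 × 14.6 / 2.8189) = 3.2185 s.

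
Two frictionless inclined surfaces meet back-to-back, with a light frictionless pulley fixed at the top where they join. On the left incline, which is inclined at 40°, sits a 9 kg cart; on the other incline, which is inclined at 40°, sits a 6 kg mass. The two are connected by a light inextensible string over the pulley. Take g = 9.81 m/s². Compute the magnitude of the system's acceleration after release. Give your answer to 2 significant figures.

1.3 m/s²

Resolve each weight along its own incline: the 9 kg mass has component 9 × 9.81 × sin 40° = 56.752 N down its slope, and the 6 kg mass has 6 × 9.81 × sin 40° = 37.834 N down its slope.
The 9 kg side's 56.752 N exceeds the other side's 37.834 N, so that mass slides down and the 6 kg mass slides up. Taking that direction as positive, Newton's second law for the whole system gives 56.752 − 37.834 = (9 + 6) a, so a = 18.918 / 15 = 1.2612 m/s².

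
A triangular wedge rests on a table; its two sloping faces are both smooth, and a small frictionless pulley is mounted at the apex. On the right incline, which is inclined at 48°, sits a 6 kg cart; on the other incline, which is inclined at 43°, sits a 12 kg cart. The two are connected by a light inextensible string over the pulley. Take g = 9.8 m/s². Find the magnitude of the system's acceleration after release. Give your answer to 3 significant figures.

Resolve each weight along its own incline: the 6 kg mass has component 6 × 9.8 × sin 48° = 43.697 N down its slope, and the 12 kg mass has 12 × 9.8 × sin 43° = 80.203 N down its slope.
The 12 kg side's 80.203 N exceeds the other side's 43.697 N, so that mass slides down and the 6 kg mass slides up. Taking that direction as positive, Newton's second law for the whole system gives 80.203 − 43.697 = (6 + 12) a, so a = 36.506 / 18 = 2.0281 m/s².

2.03 m/s²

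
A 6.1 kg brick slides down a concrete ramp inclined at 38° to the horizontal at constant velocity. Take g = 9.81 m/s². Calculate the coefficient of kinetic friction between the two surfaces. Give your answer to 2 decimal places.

At constant velocity the net force along the incline is zero: mg sin 38° = μ mg cos 38°.
So μ = tan 38° = 0.6157 / 0.7880 = 0.7813.

0.78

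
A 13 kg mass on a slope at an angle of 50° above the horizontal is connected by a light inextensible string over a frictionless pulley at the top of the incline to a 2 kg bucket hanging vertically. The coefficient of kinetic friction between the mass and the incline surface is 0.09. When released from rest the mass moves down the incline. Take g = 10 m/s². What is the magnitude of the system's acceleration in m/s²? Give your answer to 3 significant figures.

For the mass on the incline: the weight component along the slope is m₁g sin 50° = 13 × 10 × 0.7660 = 99.580 N and the normal force is N = m₁g cos 50° = 83.562 N.
Kinetic friction opposes the mass's motion down the incline: f = μN = 0.09 × 83.562 = 7.521 N acting up the slope.
Newton's second law for the mass (down-slope positive): 99.580 − 7.521 − T = 13 a. For the hanging bucket (upward positive): T − 2 × 10 = 2 a.
Adding the two equations eliminates T: 72.059 = 15 a, so a = 4.8039 m/s².

4.80 m/s²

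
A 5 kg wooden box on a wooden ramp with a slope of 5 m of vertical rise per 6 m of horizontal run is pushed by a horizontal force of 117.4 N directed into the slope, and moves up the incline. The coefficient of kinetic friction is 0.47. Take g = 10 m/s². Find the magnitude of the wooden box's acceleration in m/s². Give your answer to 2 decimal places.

The horizontal push has components F cos 39.81° = 117.4 × 0.7682 = 90.187 N up the incline and F sin 39.81° = 117.4 × 0.6402 = 75.159 N pressing into the surface.
The normal force is therefore N = mg cos 39.81° + F sin 39.81° = 38.410 + 75.159 = 113.569 N, and kinetic friction down the slope is μN = 0.47 × 113.569 = 53.377 N.
Along the incline: F cos 39.81° − mg sin 39.81° − μN = ma, so 90.187 − 32.010 − 53.377 = 5 a, giving a = 0.9600 m/s².

0.96 m/s²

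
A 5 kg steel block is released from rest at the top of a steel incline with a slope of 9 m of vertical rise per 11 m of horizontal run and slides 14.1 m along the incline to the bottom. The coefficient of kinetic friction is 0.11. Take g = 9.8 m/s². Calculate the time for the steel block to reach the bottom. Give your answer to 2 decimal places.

2.29 s

The weight component along the incline is mg sin 39.29° = 31.029 N and the normal force is N = mg cos 39.29° = 37.924 N.
Friction up the slope is f = μN = 0.11 × 37.924 = 4.172 N, so the net downslope force is 31.029 − 4.172 = 26.857 N and a = 26.857 / 5 = 5.3714 m/s².
Starting from rest, L = ½at², so t = √(2L/a) = √(2 × 14.1 / 5.3714) = 2.2913 s.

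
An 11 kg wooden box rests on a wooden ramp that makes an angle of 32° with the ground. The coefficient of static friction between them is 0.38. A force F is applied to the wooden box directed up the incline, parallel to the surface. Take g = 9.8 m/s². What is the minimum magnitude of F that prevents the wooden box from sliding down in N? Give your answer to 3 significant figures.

22.4 N

The normal force is N = mg cos 32° = 91.420 N. With F at its minimum the wooden box is on the verge of sliding down, so static friction is at its maximum μ_s N = 0.38 × 91.420 = 34.740 N and acts up the slope.
Equilibrium along the incline: F + μ_s N = mg sin 32°, so F = 57.125 − 34.740 = 22.385 N.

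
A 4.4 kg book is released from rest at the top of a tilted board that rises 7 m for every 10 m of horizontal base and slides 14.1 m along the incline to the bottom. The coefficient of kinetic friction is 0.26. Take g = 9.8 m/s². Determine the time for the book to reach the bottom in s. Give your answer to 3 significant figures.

2.83 s

The weight component along the incline is mg sin 34.99° = 24.728 N and the normal force is N = mg cos 34.99° = 35.325 N.
Friction up the slope is f = μN = 0.26 × 35.325 = 9.185 N, so the net downslope force is 24.728 − 9.185 = 15.543 N and a = 15.543 / 4.4 = 3.5325 m/s².
Starting from rest, L = ½at², so t = √(2L/a) = √(2 × 14.1 / 3.5325) = 2.8254 s.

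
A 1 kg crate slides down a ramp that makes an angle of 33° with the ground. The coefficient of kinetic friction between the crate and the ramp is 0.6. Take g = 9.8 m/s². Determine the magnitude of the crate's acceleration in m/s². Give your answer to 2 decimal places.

0.41 m/s²

Resolving the weight along the incline: the component pulling the crate down the slope is mg sin 33° = 1 × 9.8 × 0.5446 = 5.337 N, and the normal force is N = mg cos 33° = 1 × 9.8 × 0.8387 = 8.219 N.
Kinetic friction acts up the slope with magnitude f = μN = 0.6 × 8.219 = 4.931 N.
Net force along the incline is 5.337 − 4.931 = 0.406 N, so a = 0.406 / 1 = 0.4060 m/s².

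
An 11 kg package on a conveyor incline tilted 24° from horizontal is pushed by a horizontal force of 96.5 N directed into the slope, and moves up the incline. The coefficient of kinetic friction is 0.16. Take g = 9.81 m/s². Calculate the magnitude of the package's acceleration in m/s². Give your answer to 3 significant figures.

2.02 m/s²

The horizontal push has components F cos 24° = 96.5 × 0.9135 = 88.153 N up the incline and F sin 24° = 96.5 × 0.4067 = 39.247 N pressing into the surface.
The normal force is therefore N = mg cos 24° + F sin 24° = 98.576 + 39.247 = 137.823 N, and kinetic friction down the slope is μN = 0.16 × 137.823 = 22.052 N.
Along the incline: F cos 24° − mg sin 24° − μN = ma, so 88.153 − 43.887 − 22.052 = 11 a, giving a = 2.0195 m/s².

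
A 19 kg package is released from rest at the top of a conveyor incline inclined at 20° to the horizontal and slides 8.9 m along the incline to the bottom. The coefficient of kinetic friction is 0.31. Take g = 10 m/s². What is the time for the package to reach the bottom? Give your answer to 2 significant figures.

5.9 s

The weight component along the incline is mg sin 20° = 64.984 N and the normal force is N = mg cos 20° = 178.542 N.
Friction up the slope is f = μN = 0.31 × 178.542 = 55.348 N, so the net downslope force is 64.984 − 55.348 = 9.636 N and a = 9.636 / 19 = 0.5072 m/s².
Starting from rest, L = ½at², so t = √(2L/a) = √(2 × 8.9 / 0.5072) = 5.9241 s.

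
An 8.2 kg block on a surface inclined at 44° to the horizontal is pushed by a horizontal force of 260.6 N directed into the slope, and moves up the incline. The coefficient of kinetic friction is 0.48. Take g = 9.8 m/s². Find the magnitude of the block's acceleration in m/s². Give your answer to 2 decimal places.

The horizontal push has components F cos 44° = 260.6 × 0.7193 = 187.450 N up the incline and F sin 44° = 260.6 × 0.6947 = 181.039 N pressing into the surface.
The normal force is therefore N = mg cos 44° + F sin 44° = 57.803 + 181.039 = 238.842 N, and kinetic friction down the slope is μN = 0.48 × 238.842 = 114.644 N.
Along the incline: F cos 44° − mg sin 44° − μN = ma, so 187.450 − 55.826 − 114.644 = 8.2 a, giving a = 2.0707 m/s².

2.07 m/s²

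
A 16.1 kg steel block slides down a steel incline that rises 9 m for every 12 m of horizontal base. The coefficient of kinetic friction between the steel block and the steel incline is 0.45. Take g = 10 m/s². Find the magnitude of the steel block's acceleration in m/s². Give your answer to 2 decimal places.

2.40 m/s²

Resolving the weight along the incline: the component pulling the steel block down the slope is mg sin 36.87° = 16.1 × 10 × 0.6000 = 96.600 N, and the normal force is N = mg cos 36.87° = 16.1 × 10 × 0.8000 = 128.800 N.
Kinetic friction acts up the slope with magnitude f = μN = 0.45 × 128.800 = 57.960 N.
Net force along the incline is 96.600 − 57.960 = 38.640 N, so a = 38.640 / 16.1 = 2.4000 m/s².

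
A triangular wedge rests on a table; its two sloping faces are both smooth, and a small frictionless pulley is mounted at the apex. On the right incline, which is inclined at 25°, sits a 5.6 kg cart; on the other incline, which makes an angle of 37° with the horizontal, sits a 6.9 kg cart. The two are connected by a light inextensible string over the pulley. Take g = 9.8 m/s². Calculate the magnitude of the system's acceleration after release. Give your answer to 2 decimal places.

1.40 m/s²

Resolve each weight along its own incline: the 5.6 kg mass has component 5.6 × 9.8 × sin 25° = 23.193 N down its slope, and the 6.9 kg mass has 6.9 × 9.8 × sin 37° = 40.695 N down its slope.
The 6.9 kg side's 40.695 N exceeds the other side's 23.193 N, so that mass slides down and the 5.6 kg mass slides up. Taking that direction as positive, Newton's second law for the whole system gives 40.695 − 23.193 = (5.6 + 6.9) a, so a = 17.502 / 12.5 = 1.4002 m/s².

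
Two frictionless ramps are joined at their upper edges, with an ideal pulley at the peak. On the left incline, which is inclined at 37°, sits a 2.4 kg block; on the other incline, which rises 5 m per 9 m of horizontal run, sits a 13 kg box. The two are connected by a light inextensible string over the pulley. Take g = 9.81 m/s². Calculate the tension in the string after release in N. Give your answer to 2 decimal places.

21.61 N

Resolve each weight along its own incline: the 2.4 kg mass has component 2.4 × 9.81 × sin 37° = 14.169 N down its slope, and the 13 kg mass has 13 × 9.81 × sin 29.05° = 61.934 N down its slope.
The 13 kg side's 61.934 N exceeds the other side's 14.169 N, so that mass slides down and the 2.4 kg mass slides up. Taking that direction as positive, Newton's second law for the whole system gives 61.934 − 14.169 = (2.4 + 13) a, so a = 47.765 / 15.4 = 3.1016 m/s².
For the 2.4 kg mass (up-slope positive): T − 14.169 = 2.4 × 3.1016, so T = 21.613 N.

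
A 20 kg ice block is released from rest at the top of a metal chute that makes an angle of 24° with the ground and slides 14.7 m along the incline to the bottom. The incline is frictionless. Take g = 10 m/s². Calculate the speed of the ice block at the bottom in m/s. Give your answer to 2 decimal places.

10.94 m/s

The weight component along the incline is mg sin 24° = 81.347 N and the normal force is N = mg cos 24° = 182.709 N.
With no friction, a = g sin 24° = 4.0674 m/s².
Starting from rest over a distance of 14.7 m, v² = 2aL = 2 × 4.0674 × 14.7 = 119.5816, so v = 10.9353 m/s.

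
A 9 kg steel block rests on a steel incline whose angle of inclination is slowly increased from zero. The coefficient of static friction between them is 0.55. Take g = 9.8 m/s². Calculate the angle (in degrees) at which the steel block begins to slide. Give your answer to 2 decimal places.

28.81°

At the threshold of sliding, static friction is at its maximum μ_s N and exactly balances the weight component along the incline: mg sin θ = μ_s mg cos θ.
Hence tan θ = μ_s = 0.55, so θ = arctan(0.55) = 28.8108°.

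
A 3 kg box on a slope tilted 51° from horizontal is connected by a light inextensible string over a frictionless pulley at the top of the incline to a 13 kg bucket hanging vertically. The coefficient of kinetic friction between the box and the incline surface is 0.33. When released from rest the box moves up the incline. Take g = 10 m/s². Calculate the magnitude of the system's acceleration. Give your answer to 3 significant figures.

For the box on the incline: the weight component along the slope is m₁g sin 51° = 3 × 10 × 0.7771 = 23.313 N and the normal force is N = m₁g cos 51° = 18.880 N.
Kinetic friction opposes the box's motion up the incline: f = μN = 0.33 × 18.880 = 6.230 N acting down the slope.
Newton's second law for the box (up-slope positive): T − 23.313 − 6.230 = 3 a. For the hanging bucket (downward positive): 13 × 10 − T = 13 a.
Adding the two equations eliminates T: 100.457 = 16 a, so a = 6.2786 m/s².

6.28 m/s²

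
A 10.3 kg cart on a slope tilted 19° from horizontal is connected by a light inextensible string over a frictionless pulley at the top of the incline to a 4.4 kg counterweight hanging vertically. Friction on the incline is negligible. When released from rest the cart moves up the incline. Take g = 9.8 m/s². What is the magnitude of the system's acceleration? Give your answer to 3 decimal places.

For the cart on the incline: the weight component along the slope is m₁g sin 19° = 10.3 × 9.8 × 0.3256 = 32.866 N and the normal force is N = m₁g cos 19° = 95.441 N.
Newton's second law for the cart (up-slope positive): T − 32.866 = 10.3 a. For the hanging counterweight (downward positive): 4.4 × 9.8 − T = 4.4 a.
Adding the two equations eliminates T: 10.254 = 14.7 a, so a = 0.6976 m/s².

0.698 m/s²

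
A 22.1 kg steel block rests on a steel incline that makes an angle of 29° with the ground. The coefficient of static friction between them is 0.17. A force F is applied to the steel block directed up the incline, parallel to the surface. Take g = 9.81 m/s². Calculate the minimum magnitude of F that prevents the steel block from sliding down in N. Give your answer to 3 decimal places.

The normal force is N = mg cos 29° = 189.618 N. With F at its minimum the steel block is on the verge of sliding down, so static friction is at its maximum μ_s N = 0.17 × 189.618 = 32.235 N and acts up the slope.
Equilibrium along the incline: F + μ_s N = mg sin 29°, so F = 105.107 − 32.235 = 72.872 N.

72.872 N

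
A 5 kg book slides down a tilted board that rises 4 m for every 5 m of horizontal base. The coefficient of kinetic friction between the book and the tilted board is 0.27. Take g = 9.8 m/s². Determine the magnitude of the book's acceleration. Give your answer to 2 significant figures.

Resolving the weight along the incline: the component pulling the book down the slope is mg sin 38.66° = 5 × 9.8 × 0.6247 = 30.610 N, and the normal force is N = mg cos 38.66° = 5 × 9.8 × 0.7809 = 38.264 N.
Kinetic friction acts up the slope with magnitude f = μN = 0.27 × 38.264 = 10.331 N.
Net force along the incline is 30.610 − 10.331 = 20.279 N, so a = 20.279 / 5 = 4.0558 m/s².

4.1 m/s²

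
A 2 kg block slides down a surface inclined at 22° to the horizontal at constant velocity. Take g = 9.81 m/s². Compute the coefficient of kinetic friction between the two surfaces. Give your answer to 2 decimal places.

At constant velocity the net force along the incline is zero: mg sin 22° = μ mg cos 22°.
So μ = tan 22° = 0.3746 / 0.9272 = 0.4040.

0.40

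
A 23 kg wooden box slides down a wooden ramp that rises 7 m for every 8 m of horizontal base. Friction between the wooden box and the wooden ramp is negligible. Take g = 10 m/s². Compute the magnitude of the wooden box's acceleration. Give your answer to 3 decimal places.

6.585 m/s²

Resolving the weight along the incline: the component pulling the wooden box down the slope is mg sin 41.19° = 23 × 10 × 0.6585 = 151.455 N, and the normal force is N = mg cos 41.19° = 23 × 10 × 0.7526 = 173.098 N.
With no friction the net force along the incline is 151.455 N, so a = g sin 41.19° = 151.455 / 23 = 6.5850 m/s².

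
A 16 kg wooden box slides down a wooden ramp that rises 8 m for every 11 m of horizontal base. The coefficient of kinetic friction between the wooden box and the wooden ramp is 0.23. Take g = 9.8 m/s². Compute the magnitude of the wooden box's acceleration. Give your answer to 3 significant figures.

3.94 m/s²

Resolving the weight along the incline: the component pulling the wooden box down the slope is mg sin 36.03° = 16 × 9.8 × 0.5882 = 92.230 N, and the normal force is N = mg cos 36.03° = 16 × 9.8 × 0.8087 = 126.804 N.
Kinetic friction acts up the slope with magnitude f = μN = 0.23 × 126.804 = 29.165 N.
Net force along the incline is 92.230 − 29.165 = 63.065 N, so a = 63.065 / 16 = 3.9416 m/s².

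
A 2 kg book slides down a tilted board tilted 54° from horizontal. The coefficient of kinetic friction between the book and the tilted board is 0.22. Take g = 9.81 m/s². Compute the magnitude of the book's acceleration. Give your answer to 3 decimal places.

6.668 m/s²

Resolving the weight along the incline: the component pulling the book down the slope is mg sin 54° = 2 × 9.81 × 0.8090 = 15.873 N, and the normal force is N = mg cos 54° = 2 × 9.81 × 0.5878 = 11.533 N.
Kinetic friction acts up the slope with magnitude f = μN = 0.22 × 11.533 = 2.537 N.
Net force along the incline is 15.873 − 2.537 = 13.336 N, so a = 13.336 / 2 = 6.6680 m/s².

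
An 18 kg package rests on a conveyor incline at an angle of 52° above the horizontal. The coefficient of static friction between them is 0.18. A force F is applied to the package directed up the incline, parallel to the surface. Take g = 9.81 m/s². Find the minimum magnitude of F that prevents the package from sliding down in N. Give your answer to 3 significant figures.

The normal force is N = mg cos 52° = 108.714 N. With F at its minimum the package is on the verge of sliding down, so static friction is at its maximum μ_s N = 0.18 × 108.714 = 19.569 N and acts up the slope.
Equilibrium along the incline: F + μ_s N = mg sin 52°, so F = 139.147 − 19.569 = 119.578 N.

120 N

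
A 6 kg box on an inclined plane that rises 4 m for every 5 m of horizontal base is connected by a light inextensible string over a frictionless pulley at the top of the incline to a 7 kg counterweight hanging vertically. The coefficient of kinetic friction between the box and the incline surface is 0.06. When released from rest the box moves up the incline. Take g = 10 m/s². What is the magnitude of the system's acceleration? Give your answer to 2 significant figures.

2.3 m/s²

For the box on the incline: the weight component along the slope is m₁g sin 38.66° = 6 × 10 × 0.6247 = 37.482 N and the normal force is N = m₁g cos 38.66° = 46.852 N.
Kinetic friction opposes the box's motion up the incline: f = μN = 0.06 × 46.852 = 2.811 N acting down the slope.
Newton's second law for the box (up-slope positive): T − 37.482 − 2.811 = 6 a. For the hanging counterweight (downward positive): 7 × 10 − T = 7 a.
Adding the two equations eliminates T: 29.707 = 13 a, so a = 2.2852 m/s².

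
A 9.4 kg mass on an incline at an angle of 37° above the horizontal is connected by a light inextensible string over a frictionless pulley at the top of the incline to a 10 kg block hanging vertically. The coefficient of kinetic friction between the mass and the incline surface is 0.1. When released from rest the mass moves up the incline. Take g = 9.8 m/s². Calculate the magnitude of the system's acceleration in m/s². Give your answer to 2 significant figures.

1.8 m/s²

For the mass on the incline: the weight component along the slope is m₁g sin 37° = 9.4 × 9.8 × 0.6018 = 55.438 N and the normal force is N = m₁g cos 37° = 73.570 N.
Kinetic friction opposes the mass's motion up the incline: f = μN = 0.1 × 73.570 = 7.357 N acting down the slope.
Newton's second law for the mass (up-slope positive): T − 55.438 − 7.357 = 9.4 a. For the hanging block (downward positive): 10 × 9.8 − T = 10 a.
Adding the two equations eliminates T: 35.205 = 19.4 a, so a = 1.8147 m/s².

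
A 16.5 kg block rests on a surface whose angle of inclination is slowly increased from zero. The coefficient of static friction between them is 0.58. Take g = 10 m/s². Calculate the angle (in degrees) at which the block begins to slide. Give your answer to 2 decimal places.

At the threshold of sliding, static friction is at its maximum μ_s N and exactly balances the weight component along the incline: mg sin θ = μ_s mg cos θ.
Hence tan θ = μ_s = 0.58, so θ = arctan(0.58) = 30.1137°.

30.11°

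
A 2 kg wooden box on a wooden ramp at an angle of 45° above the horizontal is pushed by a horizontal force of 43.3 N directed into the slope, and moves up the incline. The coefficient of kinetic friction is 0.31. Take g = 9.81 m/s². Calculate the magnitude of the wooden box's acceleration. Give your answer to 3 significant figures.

The horizontal push has components F cos 45° = 43.3 × 0.7071 = 30.617 N up the incline and F sin 45° = 43.3 × 0.7071 = 30.617 N pressing into the surface.
The normal force is therefore N = mg cos 45° + F sin 45° = 13.873 + 30.617 = 44.490 N, and kinetic friction down the slope is μN = 0.31 × 44.490 = 13.792 N.
Along the incline: F cos 45° − mg sin 45° − μN = ma, so 30.617 − 13.873 − 13.792 = 2 a, giving a = 1.4760 m/s².

1.48 m/s²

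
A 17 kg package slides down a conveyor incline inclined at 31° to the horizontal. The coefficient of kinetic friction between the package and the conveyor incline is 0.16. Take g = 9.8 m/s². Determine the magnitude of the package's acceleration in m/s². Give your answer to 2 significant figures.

3.7 m/s²

Resolving the weight along the incline: the component pulling the package down the slope is mg sin 31° = 17 × 9.8 × 0.5150 = 85.799 N, and the normal force is N = mg cos 31° = 17 × 9.8 × 0.8572 = 142.810 N.
Kinetic friction acts up the slope with magnitude f = μN = 0.16 × 142.810 = 22.850 N.
Net force along the incline is 85.799 − 22.850 = 62.949 N, so a = 62.949 / 17 = 3.7029 m/s².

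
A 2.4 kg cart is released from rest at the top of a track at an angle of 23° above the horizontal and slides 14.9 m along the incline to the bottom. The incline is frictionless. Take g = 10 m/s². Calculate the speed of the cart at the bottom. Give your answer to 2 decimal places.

The weight component along the incline is mg sin 23° = 9.378 N and the normal force is N = mg cos 23° = 22.092 N.
With no friction, a = g sin 23° = 3.9073 m/s².
Starting from rest over a distance of 14.9 m, v² = 2aL = 2 × 3.9073 × 14.9 = 116.4375, so v = 10.7906 m/s.

10.79 m/s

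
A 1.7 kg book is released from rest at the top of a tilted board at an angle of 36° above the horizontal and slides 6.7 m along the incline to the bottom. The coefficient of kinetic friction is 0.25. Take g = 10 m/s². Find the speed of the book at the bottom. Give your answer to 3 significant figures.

The weight component along the incline is mg sin 36° = 9.992 N and the normal force is N = mg cos 36° = 13.753 N.
Friction up the slope is f = μN = 0.25 × 13.753 = 3.438 N, so the net downslope force is 9.992 − 3.438 = 6.554 N and a = 6.554 / 1.7 = 3.8553 m/s².
Starting from rest over a distance of 6.7 m, v² = 2aL = 2 × 3.8553 × 6.7 = 51.6610, so v = 7.1876 m/s.

7.19 m/s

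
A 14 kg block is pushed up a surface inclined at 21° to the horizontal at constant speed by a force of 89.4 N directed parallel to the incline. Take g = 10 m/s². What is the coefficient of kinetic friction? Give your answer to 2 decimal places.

0.30

At constant speed ΣF = 0 along the incline. The applied 89.4 N acts up the slope; the weight component mg sin 21° = 50.172 N and kinetic friction μN both act down the slope.
So 89.4 = 50.172 + μ × 130.701, giving μ = (89.4 − 50.172) / 130.701 = 0.3001.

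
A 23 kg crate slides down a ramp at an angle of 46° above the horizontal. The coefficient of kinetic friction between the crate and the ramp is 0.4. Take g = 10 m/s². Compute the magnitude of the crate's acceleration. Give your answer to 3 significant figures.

4.41 m/s²

Resolving the weight along the incline: the component pulling the crate down the slope is mg sin 46° = 23 × 10 × 0.7193 = 165.439 N, and the normal force is N = mg cos 46° = 23 × 10 × 0.6947 = 159.781 N.
Kinetic friction acts up the slope with magnitude f = μN = 0.4 × 159.781 = 63.912 N.
Net force along the incline is 165.439 − 63.912 = 101.527 N, so a = 101.527 / 23 = 4.4142 m/s².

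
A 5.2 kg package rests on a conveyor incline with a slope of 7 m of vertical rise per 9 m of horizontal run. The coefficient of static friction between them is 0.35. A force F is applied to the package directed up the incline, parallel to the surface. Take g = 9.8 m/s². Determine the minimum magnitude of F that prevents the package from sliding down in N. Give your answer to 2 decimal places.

The normal force is N = mg cos 37.87° = 40.225 N. With F at its minimum the package is on the verge of sliding down, so static friction is at its maximum μ_s N = 0.35 × 40.225 = 14.079 N and acts up the slope.
Equilibrium along the incline: F + μ_s N = mg sin 37.87°, so F = 31.286 − 14.079 = 17.207 N.

17.21 N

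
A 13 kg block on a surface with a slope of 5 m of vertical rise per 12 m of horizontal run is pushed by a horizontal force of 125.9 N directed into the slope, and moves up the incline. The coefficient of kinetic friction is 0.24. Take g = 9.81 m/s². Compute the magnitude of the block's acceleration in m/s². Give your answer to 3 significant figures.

The horizontal push has components F cos 22.62° = 125.9 × 0.9231 = 116.218 N up the incline and F sin 22.62° = 125.9 × 0.3846 = 48.421 N pressing into the surface.
The normal force is therefore N = mg cos 22.62° + F sin 22.62° = 117.723 + 48.421 = 166.144 N, and kinetic friction down the slope is μN = 0.24 × 166.144 = 39.875 N.
Along the incline: F cos 22.62° − mg sin 22.62° − μN = ma, so 116.218 − 49.048 − 39.875 = 13 a, giving a = 2.0996 m/s².

2.10 m/s²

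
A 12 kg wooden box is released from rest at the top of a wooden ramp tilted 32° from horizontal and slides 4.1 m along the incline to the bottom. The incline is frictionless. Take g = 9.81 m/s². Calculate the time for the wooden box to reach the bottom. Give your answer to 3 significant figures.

The weight component along the incline is mg sin 32° = 62.382 N and the normal force is N = mg cos 32° = 99.832 N.
With no friction, a = g sin 32° = 5.1985 m/s².
Starting from rest, L = ½at², so t = √(2L/a) = √(2 × 4.1 / 5.1985) = 1.2559 s.

1.26 s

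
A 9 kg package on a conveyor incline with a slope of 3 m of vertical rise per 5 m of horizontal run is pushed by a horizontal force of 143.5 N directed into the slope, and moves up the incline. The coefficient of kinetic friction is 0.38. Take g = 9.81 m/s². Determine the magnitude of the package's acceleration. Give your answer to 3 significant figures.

The horizontal push has components F cos 30.96° = 143.5 × 0.8575 = 123.051 N up the incline and F sin 30.96° = 143.5 × 0.5145 = 73.831 N pressing into the surface.
The normal force is therefore N = mg cos 30.96° + F sin 30.96° = 75.709 + 73.831 = 149.540 N, and kinetic friction down the slope is μN = 0.38 × 149.540 = 56.825 N.
Along the incline: F cos 30.96° − mg sin 30.96° − μN = ma, so 123.051 − 45.425 − 56.825 = 9 a, giving a = 2.3112 m/s².

2.31 m/s²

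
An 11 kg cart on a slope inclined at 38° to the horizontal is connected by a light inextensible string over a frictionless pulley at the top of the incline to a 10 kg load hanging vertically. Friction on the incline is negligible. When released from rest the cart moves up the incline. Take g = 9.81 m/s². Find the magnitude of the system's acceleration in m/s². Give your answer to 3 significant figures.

1.51 m/s²

For the cart on the incline: the weight component along the slope is m₁g sin 38° = 11 × 9.81 × 0.6157 = 66.440 N and the normal force is N = m₁g cos 38° = 85.034 N.
Newton's second law for the cart (up-slope positive): T − 66.440 = 11 a. For the hanging load (downward positive): 10 × 9.81 − T = 10 a.
Adding the two equations eliminates T: 31.660 = 21 a, so a = 1.5076 m/s².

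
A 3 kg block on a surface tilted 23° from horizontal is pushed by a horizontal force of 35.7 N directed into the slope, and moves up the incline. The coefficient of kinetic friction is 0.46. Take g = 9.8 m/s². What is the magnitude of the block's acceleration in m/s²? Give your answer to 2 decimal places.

0.84 m/s²

The horizontal push has components F cos 23° = 35.7 × 0.9205 = 32.862 N up the incline and F sin 23° = 35.7 × 0.3907 = 13.948 N pressing into the surface.
The normal force is therefore N = mg cos 23° + F sin 23° = 27.063 + 13.948 = 41.011 N, and kinetic friction down the slope is μN = 0.46 × 41.011 = 18.865 N.
Along the incline: F cos 23° − mg sin 23° − μN = ma, so 32.862 − 11.487 − 18.865 = 3 a, giving a = 0.8367 m/s².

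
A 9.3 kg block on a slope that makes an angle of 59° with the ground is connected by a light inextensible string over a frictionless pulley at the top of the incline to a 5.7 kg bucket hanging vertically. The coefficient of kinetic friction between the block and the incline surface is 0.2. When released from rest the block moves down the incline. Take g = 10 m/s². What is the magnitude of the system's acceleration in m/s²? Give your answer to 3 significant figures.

For the block on the incline: the weight component along the slope is m₁g sin 59° = 9.3 × 10 × 0.8572 = 79.720 N and the normal force is N = m₁g cos 59° = 47.899 N.
Kinetic friction opposes the block's motion down the incline: f = μN = 0.2 × 47.899 = 9.580 N acting up the slope.
Newton's second law for the block (down-slope positive): 79.720 − 9.580 − T = 9.3 a. For the hanging bucket (upward positive): T − 5.7 × 10 = 5.7 a.
Adding the two equations eliminates T: 13.140 = 15 a, so a = 0.8760 m/s².

0.876 m/s²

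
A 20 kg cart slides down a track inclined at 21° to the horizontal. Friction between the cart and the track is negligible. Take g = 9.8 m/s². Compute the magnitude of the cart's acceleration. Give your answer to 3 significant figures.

Resolving the weight along the incline: the component pulling the cart down the slope is mg sin 21° = 20 × 9.8 × 0.3584 = 70.246 N, and the normal force is N = mg cos 21° = 20 × 9.8 × 0.9336 = 182.986 N.
With no friction the net force along the incline is 70.246 N, so a = g sin 21° = 70.246 / 20 = 3.5123 m/s².

3.51 m/s²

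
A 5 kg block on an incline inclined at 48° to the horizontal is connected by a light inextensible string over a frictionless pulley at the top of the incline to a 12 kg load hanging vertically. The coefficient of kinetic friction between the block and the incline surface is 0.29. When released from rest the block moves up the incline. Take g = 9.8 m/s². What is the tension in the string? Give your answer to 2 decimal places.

67.00 N

For the block on the incline: the weight component along the slope is m₁g sin 48° = 5 × 9.8 × 0.7431 = 36.412 N and the normal force is N = m₁g cos 48° = 32.787 N.
Kinetic friction opposes the block's motion up the incline: f = μN = 0.29 × 32.787 = 9.508 N acting down the slope.
Newton's second law for the block (up-slope positive): T − 36.412 − 9.508 = 5 a. For the hanging load (downward positive): 12 × 9.8 − T = 12 a.
Adding the two equations eliminates T: 71.680 = 17 a, so a = 4.2165 m/s².
Then from the hanging load's equation, T = 12 × (9.8 − 4.2165) = 67.002 N.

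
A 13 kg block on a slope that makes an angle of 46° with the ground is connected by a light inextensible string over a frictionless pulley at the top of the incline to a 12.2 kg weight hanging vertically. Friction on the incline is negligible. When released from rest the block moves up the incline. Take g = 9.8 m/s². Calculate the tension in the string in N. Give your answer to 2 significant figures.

For the block on the incline: the weight component along the slope is m₁g sin 46° = 13 × 9.8 × 0.7193 = 91.639 N and the normal force is N = m₁g cos 46° = 88.499 N.
Newton's second law for the block (up-slope positive): T − 91.639 = 13 a. For the hanging weight (downward positive): 12.2 × 9.8 − T = 12.2 a.
Adding the two equations eliminates T: 27.921 = 25.2 a, so a = 1.1080 m/s².
Then from the hanging weight's equation, T = 12.2 × (9.8 − 1.1080) = 106.042 N.

110 N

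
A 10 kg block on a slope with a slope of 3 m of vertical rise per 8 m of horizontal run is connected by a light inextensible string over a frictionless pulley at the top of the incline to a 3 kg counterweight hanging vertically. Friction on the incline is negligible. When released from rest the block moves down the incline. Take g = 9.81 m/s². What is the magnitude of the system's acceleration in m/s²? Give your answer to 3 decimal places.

For the block on the incline: the weight component along the slope is m₁g sin 20.56° = 10 × 9.81 × 0.3511 = 34.443 N and the normal force is N = m₁g cos 20.56° = 91.854 N.
Newton's second law for the block (down-slope positive): 34.443 − T = 10 a. For the hanging counterweight (upward positive): T − 3 × 9.81 = 3 a.
Adding the two equations eliminates T: 5.013 = 13 a, so a = 0.3856 m/s².

0.386 m/s²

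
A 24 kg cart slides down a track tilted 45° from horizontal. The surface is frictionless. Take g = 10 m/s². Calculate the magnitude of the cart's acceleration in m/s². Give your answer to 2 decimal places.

Resolving the weight along the incline: the component pulling the cart down the slope is mg sin 45° = 24 × 10 × 0.7071 = 169.704 N, and the normal force is N = mg cos 45° = 24 × 10 × 0.7071 = 169.704 N.
With no friction the net force along the incline is 169.704 N, so a = g sin 45° = 169.704 / 24 = 7.0710 m/s².

7.07 m/s²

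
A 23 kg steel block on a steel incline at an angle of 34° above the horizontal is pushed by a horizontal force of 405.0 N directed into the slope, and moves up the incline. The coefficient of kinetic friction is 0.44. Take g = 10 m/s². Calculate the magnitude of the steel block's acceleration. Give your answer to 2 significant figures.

The horizontal push has components F cos 34° = 405.0 × 0.8290 = 335.745 N up the incline and F sin 34° = 405.0 × 0.5592 = 226.476 N pressing into the surface.
The normal force is therefore N = mg cos 34° + F sin 34° = 190.670 + 226.476 = 417.146 N, and kinetic friction down the slope is μN = 0.44 × 417.146 = 183.544 N.
Along the incline: F cos 34° − mg sin 34° − μN = ma, so 335.745 − 128.616 − 183.544 = 23 a, giving a = 1.0254 m/s².

1.0 m/s²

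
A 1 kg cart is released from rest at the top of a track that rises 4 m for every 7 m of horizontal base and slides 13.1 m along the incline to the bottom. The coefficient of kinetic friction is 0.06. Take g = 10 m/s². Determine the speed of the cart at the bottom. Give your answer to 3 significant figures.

The weight component along the incline is mg sin 29.74° = 4.961 N and the normal force is N = mg cos 29.74° = 8.682 N.
Friction up the slope is f = μN = 0.06 × 8.682 = 0.521 N, so the net downslope force is 4.961 − 0.521 = 4.440 N and a = 4.440 / 1 = 4.4400 m/s².
Starting from rest over a distance of 13.1 m, v² = 2aL = 2 × 4.4400 × 13.1 = 116.3280, so v = 10.7855 m/s.

10.8 m/s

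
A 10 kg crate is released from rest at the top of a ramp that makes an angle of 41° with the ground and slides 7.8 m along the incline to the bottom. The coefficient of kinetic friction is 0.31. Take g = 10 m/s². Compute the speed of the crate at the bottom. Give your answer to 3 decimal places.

8.115 m/s

The weight component along the incline is mg sin 41° = 65.606 N and the normal force is N = mg cos 41° = 75.471 N.
Friction up the slope is f = μN = 0.31 × 75.471 = 23.396 N, so the net downslope force is 65.606 − 23.396 = 42.210 N and a = 42.210 / 10 = 4.2210 m/s².
Starting from rest over a distance of 7.8 m, v² = 2aL = 2 × 4.2210 × 7.8 = 65.8476, so v = 8.1147 m/s.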